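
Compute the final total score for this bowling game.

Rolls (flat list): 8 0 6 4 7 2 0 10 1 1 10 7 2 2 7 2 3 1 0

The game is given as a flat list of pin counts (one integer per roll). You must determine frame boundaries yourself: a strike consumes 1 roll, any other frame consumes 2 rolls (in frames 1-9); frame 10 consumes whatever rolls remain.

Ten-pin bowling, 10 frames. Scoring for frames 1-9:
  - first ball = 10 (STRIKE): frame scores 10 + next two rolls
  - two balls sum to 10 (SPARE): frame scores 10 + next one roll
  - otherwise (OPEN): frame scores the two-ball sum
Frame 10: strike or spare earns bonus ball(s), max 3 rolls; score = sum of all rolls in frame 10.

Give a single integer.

Frame 1: OPEN (8+0=8). Cumulative: 8
Frame 2: SPARE (6+4=10). 10 + next roll (7) = 17. Cumulative: 25
Frame 3: OPEN (7+2=9). Cumulative: 34
Frame 4: SPARE (0+10=10). 10 + next roll (1) = 11. Cumulative: 45
Frame 5: OPEN (1+1=2). Cumulative: 47
Frame 6: STRIKE. 10 + next two rolls (7+2) = 19. Cumulative: 66
Frame 7: OPEN (7+2=9). Cumulative: 75
Frame 8: OPEN (2+7=9). Cumulative: 84
Frame 9: OPEN (2+3=5). Cumulative: 89
Frame 10: OPEN. Sum of all frame-10 rolls (1+0) = 1. Cumulative: 90

Answer: 90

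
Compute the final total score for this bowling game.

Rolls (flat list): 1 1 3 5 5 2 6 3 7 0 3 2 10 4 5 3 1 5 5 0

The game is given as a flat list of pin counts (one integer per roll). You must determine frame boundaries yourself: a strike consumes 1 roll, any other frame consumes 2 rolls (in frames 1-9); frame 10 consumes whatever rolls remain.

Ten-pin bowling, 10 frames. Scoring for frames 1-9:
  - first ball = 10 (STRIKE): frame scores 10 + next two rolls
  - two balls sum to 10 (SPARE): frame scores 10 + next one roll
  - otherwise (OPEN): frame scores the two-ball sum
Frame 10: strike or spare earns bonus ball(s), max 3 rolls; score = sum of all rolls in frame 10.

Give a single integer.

Frame 1: OPEN (1+1=2). Cumulative: 2
Frame 2: OPEN (3+5=8). Cumulative: 10
Frame 3: OPEN (5+2=7). Cumulative: 17
Frame 4: OPEN (6+3=9). Cumulative: 26
Frame 5: OPEN (7+0=7). Cumulative: 33
Frame 6: OPEN (3+2=5). Cumulative: 38
Frame 7: STRIKE. 10 + next two rolls (4+5) = 19. Cumulative: 57
Frame 8: OPEN (4+5=9). Cumulative: 66
Frame 9: OPEN (3+1=4). Cumulative: 70
Frame 10: SPARE. Sum of all frame-10 rolls (5+5+0) = 10. Cumulative: 80

Answer: 80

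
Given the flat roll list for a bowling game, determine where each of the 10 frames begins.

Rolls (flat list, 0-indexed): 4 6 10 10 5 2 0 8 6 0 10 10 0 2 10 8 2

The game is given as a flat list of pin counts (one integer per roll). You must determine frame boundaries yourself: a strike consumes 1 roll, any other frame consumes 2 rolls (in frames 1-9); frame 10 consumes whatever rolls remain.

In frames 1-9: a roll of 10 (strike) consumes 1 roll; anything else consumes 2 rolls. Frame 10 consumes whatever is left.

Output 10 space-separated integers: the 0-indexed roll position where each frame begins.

Frame 1 starts at roll index 0: rolls=4,6 (sum=10), consumes 2 rolls
Frame 2 starts at roll index 2: roll=10 (strike), consumes 1 roll
Frame 3 starts at roll index 3: roll=10 (strike), consumes 1 roll
Frame 4 starts at roll index 4: rolls=5,2 (sum=7), consumes 2 rolls
Frame 5 starts at roll index 6: rolls=0,8 (sum=8), consumes 2 rolls
Frame 6 starts at roll index 8: rolls=6,0 (sum=6), consumes 2 rolls
Frame 7 starts at roll index 10: roll=10 (strike), consumes 1 roll
Frame 8 starts at roll index 11: roll=10 (strike), consumes 1 roll
Frame 9 starts at roll index 12: rolls=0,2 (sum=2), consumes 2 rolls
Frame 10 starts at roll index 14: 3 remaining rolls

Answer: 0 2 3 4 6 8 10 11 12 14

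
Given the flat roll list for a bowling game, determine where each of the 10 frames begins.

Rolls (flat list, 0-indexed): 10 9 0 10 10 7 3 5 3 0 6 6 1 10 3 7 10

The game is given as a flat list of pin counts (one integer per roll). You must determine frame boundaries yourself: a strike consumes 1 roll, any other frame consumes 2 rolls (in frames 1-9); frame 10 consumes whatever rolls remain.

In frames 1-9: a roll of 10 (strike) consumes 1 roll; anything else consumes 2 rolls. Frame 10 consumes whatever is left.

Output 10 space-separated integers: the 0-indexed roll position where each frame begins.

Frame 1 starts at roll index 0: roll=10 (strike), consumes 1 roll
Frame 2 starts at roll index 1: rolls=9,0 (sum=9), consumes 2 rolls
Frame 3 starts at roll index 3: roll=10 (strike), consumes 1 roll
Frame 4 starts at roll index 4: roll=10 (strike), consumes 1 roll
Frame 5 starts at roll index 5: rolls=7,3 (sum=10), consumes 2 rolls
Frame 6 starts at roll index 7: rolls=5,3 (sum=8), consumes 2 rolls
Frame 7 starts at roll index 9: rolls=0,6 (sum=6), consumes 2 rolls
Frame 8 starts at roll index 11: rolls=6,1 (sum=7), consumes 2 rolls
Frame 9 starts at roll index 13: roll=10 (strike), consumes 1 roll
Frame 10 starts at roll index 14: 3 remaining rolls

Answer: 0 1 3 4 5 7 9 11 13 14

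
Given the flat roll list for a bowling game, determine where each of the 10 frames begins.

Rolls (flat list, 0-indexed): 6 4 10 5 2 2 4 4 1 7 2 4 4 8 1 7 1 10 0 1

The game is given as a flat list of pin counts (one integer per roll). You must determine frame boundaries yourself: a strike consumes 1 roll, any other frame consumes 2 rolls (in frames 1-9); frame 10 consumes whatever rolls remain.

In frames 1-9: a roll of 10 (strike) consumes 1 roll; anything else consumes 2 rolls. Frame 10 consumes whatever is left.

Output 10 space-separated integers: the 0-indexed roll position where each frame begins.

Frame 1 starts at roll index 0: rolls=6,4 (sum=10), consumes 2 rolls
Frame 2 starts at roll index 2: roll=10 (strike), consumes 1 roll
Frame 3 starts at roll index 3: rolls=5,2 (sum=7), consumes 2 rolls
Frame 4 starts at roll index 5: rolls=2,4 (sum=6), consumes 2 rolls
Frame 5 starts at roll index 7: rolls=4,1 (sum=5), consumes 2 rolls
Frame 6 starts at roll index 9: rolls=7,2 (sum=9), consumes 2 rolls
Frame 7 starts at roll index 11: rolls=4,4 (sum=8), consumes 2 rolls
Frame 8 starts at roll index 13: rolls=8,1 (sum=9), consumes 2 rolls
Frame 9 starts at roll index 15: rolls=7,1 (sum=8), consumes 2 rolls
Frame 10 starts at roll index 17: 3 remaining rolls

Answer: 0 2 3 5 7 9 11 13 15 17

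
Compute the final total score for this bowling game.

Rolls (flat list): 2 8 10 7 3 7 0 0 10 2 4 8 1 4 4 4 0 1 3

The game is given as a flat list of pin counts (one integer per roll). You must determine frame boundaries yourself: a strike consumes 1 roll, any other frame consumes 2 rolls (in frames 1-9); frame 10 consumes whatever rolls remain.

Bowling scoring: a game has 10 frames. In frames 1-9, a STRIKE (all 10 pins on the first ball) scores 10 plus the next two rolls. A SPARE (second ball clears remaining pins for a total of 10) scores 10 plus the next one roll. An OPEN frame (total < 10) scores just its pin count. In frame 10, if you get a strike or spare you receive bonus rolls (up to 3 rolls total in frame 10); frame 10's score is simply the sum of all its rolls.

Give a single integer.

Frame 1: SPARE (2+8=10). 10 + next roll (10) = 20. Cumulative: 20
Frame 2: STRIKE. 10 + next two rolls (7+3) = 20. Cumulative: 40
Frame 3: SPARE (7+3=10). 10 + next roll (7) = 17. Cumulative: 57
Frame 4: OPEN (7+0=7). Cumulative: 64
Frame 5: SPARE (0+10=10). 10 + next roll (2) = 12. Cumulative: 76
Frame 6: OPEN (2+4=6). Cumulative: 82
Frame 7: OPEN (8+1=9). Cumulative: 91
Frame 8: OPEN (4+4=8). Cumulative: 99
Frame 9: OPEN (4+0=4). Cumulative: 103
Frame 10: OPEN. Sum of all frame-10 rolls (1+3) = 4. Cumulative: 107

Answer: 107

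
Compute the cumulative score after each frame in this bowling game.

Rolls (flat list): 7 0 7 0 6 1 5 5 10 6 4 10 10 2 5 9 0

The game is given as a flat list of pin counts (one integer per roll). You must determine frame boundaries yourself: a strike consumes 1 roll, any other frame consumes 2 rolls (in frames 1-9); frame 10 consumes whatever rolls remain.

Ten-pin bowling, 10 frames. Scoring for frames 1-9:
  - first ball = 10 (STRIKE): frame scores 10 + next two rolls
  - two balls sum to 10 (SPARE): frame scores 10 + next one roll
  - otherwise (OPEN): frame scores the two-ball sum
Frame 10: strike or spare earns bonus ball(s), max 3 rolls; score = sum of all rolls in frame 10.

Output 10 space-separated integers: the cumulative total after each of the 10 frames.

Answer: 7 14 21 41 61 81 103 120 127 136

Derivation:
Frame 1: OPEN (7+0=7). Cumulative: 7
Frame 2: OPEN (7+0=7). Cumulative: 14
Frame 3: OPEN (6+1=7). Cumulative: 21
Frame 4: SPARE (5+5=10). 10 + next roll (10) = 20. Cumulative: 41
Frame 5: STRIKE. 10 + next two rolls (6+4) = 20. Cumulative: 61
Frame 6: SPARE (6+4=10). 10 + next roll (10) = 20. Cumulative: 81
Frame 7: STRIKE. 10 + next two rolls (10+2) = 22. Cumulative: 103
Frame 8: STRIKE. 10 + next two rolls (2+5) = 17. Cumulative: 120
Frame 9: OPEN (2+5=7). Cumulative: 127
Frame 10: OPEN. Sum of all frame-10 rolls (9+0) = 9. Cumulative: 136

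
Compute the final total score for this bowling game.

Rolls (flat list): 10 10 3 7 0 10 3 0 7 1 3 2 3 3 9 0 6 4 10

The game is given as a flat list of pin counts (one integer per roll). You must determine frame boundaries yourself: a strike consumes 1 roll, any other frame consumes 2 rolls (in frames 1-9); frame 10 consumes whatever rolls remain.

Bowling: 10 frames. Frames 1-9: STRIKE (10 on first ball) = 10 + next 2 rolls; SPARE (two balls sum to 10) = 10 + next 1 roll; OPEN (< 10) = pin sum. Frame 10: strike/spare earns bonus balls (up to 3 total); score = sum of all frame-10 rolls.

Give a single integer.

Frame 1: STRIKE. 10 + next two rolls (10+3) = 23. Cumulative: 23
Frame 2: STRIKE. 10 + next two rolls (3+7) = 20. Cumulative: 43
Frame 3: SPARE (3+7=10). 10 + next roll (0) = 10. Cumulative: 53
Frame 4: SPARE (0+10=10). 10 + next roll (3) = 13. Cumulative: 66
Frame 5: OPEN (3+0=3). Cumulative: 69
Frame 6: OPEN (7+1=8). Cumulative: 77
Frame 7: OPEN (3+2=5). Cumulative: 82
Frame 8: OPEN (3+3=6). Cumulative: 88
Frame 9: OPEN (9+0=9). Cumulative: 97
Frame 10: SPARE. Sum of all frame-10 rolls (6+4+10) = 20. Cumulative: 117

Answer: 117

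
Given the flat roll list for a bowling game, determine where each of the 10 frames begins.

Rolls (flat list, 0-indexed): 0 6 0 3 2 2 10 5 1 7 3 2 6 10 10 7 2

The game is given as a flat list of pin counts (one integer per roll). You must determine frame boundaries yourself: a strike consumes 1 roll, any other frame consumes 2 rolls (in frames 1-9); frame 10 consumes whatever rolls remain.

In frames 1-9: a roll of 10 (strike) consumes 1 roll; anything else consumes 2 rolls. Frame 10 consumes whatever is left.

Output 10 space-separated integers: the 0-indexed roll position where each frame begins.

Answer: 0 2 4 6 7 9 11 13 14 15

Derivation:
Frame 1 starts at roll index 0: rolls=0,6 (sum=6), consumes 2 rolls
Frame 2 starts at roll index 2: rolls=0,3 (sum=3), consumes 2 rolls
Frame 3 starts at roll index 4: rolls=2,2 (sum=4), consumes 2 rolls
Frame 4 starts at roll index 6: roll=10 (strike), consumes 1 roll
Frame 5 starts at roll index 7: rolls=5,1 (sum=6), consumes 2 rolls
Frame 6 starts at roll index 9: rolls=7,3 (sum=10), consumes 2 rolls
Frame 7 starts at roll index 11: rolls=2,6 (sum=8), consumes 2 rolls
Frame 8 starts at roll index 13: roll=10 (strike), consumes 1 roll
Frame 9 starts at roll index 14: roll=10 (strike), consumes 1 roll
Frame 10 starts at roll index 15: 2 remaining rolls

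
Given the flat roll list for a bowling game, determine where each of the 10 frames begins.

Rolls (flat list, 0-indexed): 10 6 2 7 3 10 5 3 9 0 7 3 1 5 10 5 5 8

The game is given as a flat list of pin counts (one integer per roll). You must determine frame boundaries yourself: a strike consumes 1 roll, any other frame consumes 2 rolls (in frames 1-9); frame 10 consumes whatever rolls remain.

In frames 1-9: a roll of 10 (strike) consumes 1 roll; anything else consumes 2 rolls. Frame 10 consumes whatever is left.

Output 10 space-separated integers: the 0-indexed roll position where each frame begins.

Answer: 0 1 3 5 6 8 10 12 14 15

Derivation:
Frame 1 starts at roll index 0: roll=10 (strike), consumes 1 roll
Frame 2 starts at roll index 1: rolls=6,2 (sum=8), consumes 2 rolls
Frame 3 starts at roll index 3: rolls=7,3 (sum=10), consumes 2 rolls
Frame 4 starts at roll index 5: roll=10 (strike), consumes 1 roll
Frame 5 starts at roll index 6: rolls=5,3 (sum=8), consumes 2 rolls
Frame 6 starts at roll index 8: rolls=9,0 (sum=9), consumes 2 rolls
Frame 7 starts at roll index 10: rolls=7,3 (sum=10), consumes 2 rolls
Frame 8 starts at roll index 12: rolls=1,5 (sum=6), consumes 2 rolls
Frame 9 starts at roll index 14: roll=10 (strike), consumes 1 roll
Frame 10 starts at roll index 15: 3 remaining rolls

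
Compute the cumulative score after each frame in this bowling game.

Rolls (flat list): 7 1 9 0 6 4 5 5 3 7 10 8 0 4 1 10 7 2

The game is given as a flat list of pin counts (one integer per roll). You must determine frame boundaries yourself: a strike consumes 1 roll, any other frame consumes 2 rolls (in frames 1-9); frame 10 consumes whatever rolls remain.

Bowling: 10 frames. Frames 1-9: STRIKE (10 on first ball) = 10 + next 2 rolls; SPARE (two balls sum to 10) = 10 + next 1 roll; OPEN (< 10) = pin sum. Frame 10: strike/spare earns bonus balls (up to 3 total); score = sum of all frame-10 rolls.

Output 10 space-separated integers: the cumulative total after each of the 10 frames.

Answer: 8 17 32 45 65 83 91 96 115 124

Derivation:
Frame 1: OPEN (7+1=8). Cumulative: 8
Frame 2: OPEN (9+0=9). Cumulative: 17
Frame 3: SPARE (6+4=10). 10 + next roll (5) = 15. Cumulative: 32
Frame 4: SPARE (5+5=10). 10 + next roll (3) = 13. Cumulative: 45
Frame 5: SPARE (3+7=10). 10 + next roll (10) = 20. Cumulative: 65
Frame 6: STRIKE. 10 + next two rolls (8+0) = 18. Cumulative: 83
Frame 7: OPEN (8+0=8). Cumulative: 91
Frame 8: OPEN (4+1=5). Cumulative: 96
Frame 9: STRIKE. 10 + next two rolls (7+2) = 19. Cumulative: 115
Frame 10: OPEN. Sum of all frame-10 rolls (7+2) = 9. Cumulative: 124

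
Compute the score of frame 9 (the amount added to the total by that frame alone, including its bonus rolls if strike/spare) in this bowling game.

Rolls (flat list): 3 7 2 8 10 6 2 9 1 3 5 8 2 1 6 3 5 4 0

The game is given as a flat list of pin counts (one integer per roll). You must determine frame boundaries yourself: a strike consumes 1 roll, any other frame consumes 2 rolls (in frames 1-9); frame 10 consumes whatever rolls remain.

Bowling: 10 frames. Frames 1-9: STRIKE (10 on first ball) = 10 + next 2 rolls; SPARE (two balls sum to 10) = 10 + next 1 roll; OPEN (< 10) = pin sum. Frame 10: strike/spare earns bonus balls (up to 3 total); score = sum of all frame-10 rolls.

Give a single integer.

Answer: 8

Derivation:
Frame 1: SPARE (3+7=10). 10 + next roll (2) = 12. Cumulative: 12
Frame 2: SPARE (2+8=10). 10 + next roll (10) = 20. Cumulative: 32
Frame 3: STRIKE. 10 + next two rolls (6+2) = 18. Cumulative: 50
Frame 4: OPEN (6+2=8). Cumulative: 58
Frame 5: SPARE (9+1=10). 10 + next roll (3) = 13. Cumulative: 71
Frame 6: OPEN (3+5=8). Cumulative: 79
Frame 7: SPARE (8+2=10). 10 + next roll (1) = 11. Cumulative: 90
Frame 8: OPEN (1+6=7). Cumulative: 97
Frame 9: OPEN (3+5=8). Cumulative: 105
Frame 10: OPEN. Sum of all frame-10 rolls (4+0) = 4. Cumulative: 109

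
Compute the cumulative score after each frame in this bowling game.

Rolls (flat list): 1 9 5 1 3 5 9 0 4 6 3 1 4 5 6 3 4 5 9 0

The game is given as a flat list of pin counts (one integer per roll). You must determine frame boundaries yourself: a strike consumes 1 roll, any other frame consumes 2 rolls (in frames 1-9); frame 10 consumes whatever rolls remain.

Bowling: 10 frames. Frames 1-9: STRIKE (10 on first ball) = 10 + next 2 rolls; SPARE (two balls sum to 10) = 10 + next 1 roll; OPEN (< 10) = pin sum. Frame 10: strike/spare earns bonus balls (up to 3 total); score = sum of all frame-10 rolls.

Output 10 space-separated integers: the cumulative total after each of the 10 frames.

Frame 1: SPARE (1+9=10). 10 + next roll (5) = 15. Cumulative: 15
Frame 2: OPEN (5+1=6). Cumulative: 21
Frame 3: OPEN (3+5=8). Cumulative: 29
Frame 4: OPEN (9+0=9). Cumulative: 38
Frame 5: SPARE (4+6=10). 10 + next roll (3) = 13. Cumulative: 51
Frame 6: OPEN (3+1=4). Cumulative: 55
Frame 7: OPEN (4+5=9). Cumulative: 64
Frame 8: OPEN (6+3=9). Cumulative: 73
Frame 9: OPEN (4+5=9). Cumulative: 82
Frame 10: OPEN. Sum of all frame-10 rolls (9+0) = 9. Cumulative: 91

Answer: 15 21 29 38 51 55 64 73 82 91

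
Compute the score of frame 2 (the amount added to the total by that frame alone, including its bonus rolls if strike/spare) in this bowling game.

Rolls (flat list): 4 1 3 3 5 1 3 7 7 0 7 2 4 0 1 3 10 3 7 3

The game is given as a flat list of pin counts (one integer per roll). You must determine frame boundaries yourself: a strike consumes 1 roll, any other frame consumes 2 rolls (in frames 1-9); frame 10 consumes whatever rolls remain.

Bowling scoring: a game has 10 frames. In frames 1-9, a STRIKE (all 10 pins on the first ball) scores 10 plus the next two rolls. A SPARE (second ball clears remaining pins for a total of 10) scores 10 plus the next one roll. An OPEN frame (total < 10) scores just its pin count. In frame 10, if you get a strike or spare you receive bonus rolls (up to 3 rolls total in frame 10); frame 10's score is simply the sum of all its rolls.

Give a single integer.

Frame 1: OPEN (4+1=5). Cumulative: 5
Frame 2: OPEN (3+3=6). Cumulative: 11
Frame 3: OPEN (5+1=6). Cumulative: 17
Frame 4: SPARE (3+7=10). 10 + next roll (7) = 17. Cumulative: 34

Answer: 6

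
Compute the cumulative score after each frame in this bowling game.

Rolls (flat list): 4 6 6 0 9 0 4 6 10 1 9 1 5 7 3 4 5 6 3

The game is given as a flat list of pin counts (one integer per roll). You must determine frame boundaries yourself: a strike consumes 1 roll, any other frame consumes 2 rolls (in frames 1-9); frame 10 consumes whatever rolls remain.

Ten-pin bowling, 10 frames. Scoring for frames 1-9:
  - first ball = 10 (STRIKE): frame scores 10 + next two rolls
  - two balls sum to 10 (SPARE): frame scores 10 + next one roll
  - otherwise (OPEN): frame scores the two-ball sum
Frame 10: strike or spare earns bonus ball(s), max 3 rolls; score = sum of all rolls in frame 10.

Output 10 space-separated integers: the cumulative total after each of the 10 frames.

Frame 1: SPARE (4+6=10). 10 + next roll (6) = 16. Cumulative: 16
Frame 2: OPEN (6+0=6). Cumulative: 22
Frame 3: OPEN (9+0=9). Cumulative: 31
Frame 4: SPARE (4+6=10). 10 + next roll (10) = 20. Cumulative: 51
Frame 5: STRIKE. 10 + next two rolls (1+9) = 20. Cumulative: 71
Frame 6: SPARE (1+9=10). 10 + next roll (1) = 11. Cumulative: 82
Frame 7: OPEN (1+5=6). Cumulative: 88
Frame 8: SPARE (7+3=10). 10 + next roll (4) = 14. Cumulative: 102
Frame 9: OPEN (4+5=9). Cumulative: 111
Frame 10: OPEN. Sum of all frame-10 rolls (6+3) = 9. Cumulative: 120

Answer: 16 22 31 51 71 82 88 102 111 120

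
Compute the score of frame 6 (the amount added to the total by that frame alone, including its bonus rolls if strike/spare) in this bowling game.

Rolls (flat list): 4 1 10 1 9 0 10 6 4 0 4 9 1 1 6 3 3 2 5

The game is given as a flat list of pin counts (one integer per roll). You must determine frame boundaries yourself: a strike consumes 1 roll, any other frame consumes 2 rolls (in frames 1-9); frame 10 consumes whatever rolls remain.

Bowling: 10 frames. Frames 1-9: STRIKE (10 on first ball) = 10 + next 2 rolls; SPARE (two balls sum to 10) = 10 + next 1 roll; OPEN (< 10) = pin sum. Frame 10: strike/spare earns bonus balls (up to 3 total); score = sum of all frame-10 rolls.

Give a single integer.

Frame 1: OPEN (4+1=5). Cumulative: 5
Frame 2: STRIKE. 10 + next two rolls (1+9) = 20. Cumulative: 25
Frame 3: SPARE (1+9=10). 10 + next roll (0) = 10. Cumulative: 35
Frame 4: SPARE (0+10=10). 10 + next roll (6) = 16. Cumulative: 51
Frame 5: SPARE (6+4=10). 10 + next roll (0) = 10. Cumulative: 61
Frame 6: OPEN (0+4=4). Cumulative: 65
Frame 7: SPARE (9+1=10). 10 + next roll (1) = 11. Cumulative: 76
Frame 8: OPEN (1+6=7). Cumulative: 83

Answer: 4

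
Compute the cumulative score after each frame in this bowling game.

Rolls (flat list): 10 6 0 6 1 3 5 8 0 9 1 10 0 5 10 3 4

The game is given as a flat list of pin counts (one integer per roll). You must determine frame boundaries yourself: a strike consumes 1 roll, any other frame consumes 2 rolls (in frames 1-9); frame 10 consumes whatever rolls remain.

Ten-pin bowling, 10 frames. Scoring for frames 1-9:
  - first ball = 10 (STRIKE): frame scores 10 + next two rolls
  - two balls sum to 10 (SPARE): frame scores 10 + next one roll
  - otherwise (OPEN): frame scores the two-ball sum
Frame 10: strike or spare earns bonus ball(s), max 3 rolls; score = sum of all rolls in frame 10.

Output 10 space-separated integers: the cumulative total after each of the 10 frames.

Answer: 16 22 29 37 45 65 80 85 102 109

Derivation:
Frame 1: STRIKE. 10 + next two rolls (6+0) = 16. Cumulative: 16
Frame 2: OPEN (6+0=6). Cumulative: 22
Frame 3: OPEN (6+1=7). Cumulative: 29
Frame 4: OPEN (3+5=8). Cumulative: 37
Frame 5: OPEN (8+0=8). Cumulative: 45
Frame 6: SPARE (9+1=10). 10 + next roll (10) = 20. Cumulative: 65
Frame 7: STRIKE. 10 + next two rolls (0+5) = 15. Cumulative: 80
Frame 8: OPEN (0+5=5). Cumulative: 85
Frame 9: STRIKE. 10 + next two rolls (3+4) = 17. Cumulative: 102
Frame 10: OPEN. Sum of all frame-10 rolls (3+4) = 7. Cumulative: 109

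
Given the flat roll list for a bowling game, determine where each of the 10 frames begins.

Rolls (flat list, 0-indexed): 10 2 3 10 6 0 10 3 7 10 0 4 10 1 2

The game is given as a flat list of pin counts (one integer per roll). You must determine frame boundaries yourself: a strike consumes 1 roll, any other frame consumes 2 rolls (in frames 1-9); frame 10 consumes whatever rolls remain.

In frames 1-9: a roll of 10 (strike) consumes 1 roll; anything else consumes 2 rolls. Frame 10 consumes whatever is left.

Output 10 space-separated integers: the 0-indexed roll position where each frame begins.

Frame 1 starts at roll index 0: roll=10 (strike), consumes 1 roll
Frame 2 starts at roll index 1: rolls=2,3 (sum=5), consumes 2 rolls
Frame 3 starts at roll index 3: roll=10 (strike), consumes 1 roll
Frame 4 starts at roll index 4: rolls=6,0 (sum=6), consumes 2 rolls
Frame 5 starts at roll index 6: roll=10 (strike), consumes 1 roll
Frame 6 starts at roll index 7: rolls=3,7 (sum=10), consumes 2 rolls
Frame 7 starts at roll index 9: roll=10 (strike), consumes 1 roll
Frame 8 starts at roll index 10: rolls=0,4 (sum=4), consumes 2 rolls
Frame 9 starts at roll index 12: roll=10 (strike), consumes 1 roll
Frame 10 starts at roll index 13: 2 remaining rolls

Answer: 0 1 3 4 6 7 9 10 12 13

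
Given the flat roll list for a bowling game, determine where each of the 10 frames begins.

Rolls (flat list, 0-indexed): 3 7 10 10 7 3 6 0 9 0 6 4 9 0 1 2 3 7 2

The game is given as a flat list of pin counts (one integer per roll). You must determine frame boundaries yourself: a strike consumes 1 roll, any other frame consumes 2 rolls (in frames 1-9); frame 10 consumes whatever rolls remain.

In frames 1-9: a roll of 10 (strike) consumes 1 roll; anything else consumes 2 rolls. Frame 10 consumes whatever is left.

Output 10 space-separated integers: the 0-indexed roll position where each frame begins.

Frame 1 starts at roll index 0: rolls=3,7 (sum=10), consumes 2 rolls
Frame 2 starts at roll index 2: roll=10 (strike), consumes 1 roll
Frame 3 starts at roll index 3: roll=10 (strike), consumes 1 roll
Frame 4 starts at roll index 4: rolls=7,3 (sum=10), consumes 2 rolls
Frame 5 starts at roll index 6: rolls=6,0 (sum=6), consumes 2 rolls
Frame 6 starts at roll index 8: rolls=9,0 (sum=9), consumes 2 rolls
Frame 7 starts at roll index 10: rolls=6,4 (sum=10), consumes 2 rolls
Frame 8 starts at roll index 12: rolls=9,0 (sum=9), consumes 2 rolls
Frame 9 starts at roll index 14: rolls=1,2 (sum=3), consumes 2 rolls
Frame 10 starts at roll index 16: 3 remaining rolls

Answer: 0 2 3 4 6 8 10 12 14 16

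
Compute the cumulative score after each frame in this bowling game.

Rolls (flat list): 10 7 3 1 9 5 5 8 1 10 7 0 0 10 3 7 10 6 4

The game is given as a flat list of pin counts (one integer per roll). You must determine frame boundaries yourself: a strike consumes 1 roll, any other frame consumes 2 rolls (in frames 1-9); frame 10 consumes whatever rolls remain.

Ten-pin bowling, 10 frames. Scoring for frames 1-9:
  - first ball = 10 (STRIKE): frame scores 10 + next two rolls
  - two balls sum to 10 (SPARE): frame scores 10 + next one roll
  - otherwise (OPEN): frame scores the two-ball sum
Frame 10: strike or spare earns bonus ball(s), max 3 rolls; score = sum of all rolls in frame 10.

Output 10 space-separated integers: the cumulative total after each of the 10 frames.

Frame 1: STRIKE. 10 + next two rolls (7+3) = 20. Cumulative: 20
Frame 2: SPARE (7+3=10). 10 + next roll (1) = 11. Cumulative: 31
Frame 3: SPARE (1+9=10). 10 + next roll (5) = 15. Cumulative: 46
Frame 4: SPARE (5+5=10). 10 + next roll (8) = 18. Cumulative: 64
Frame 5: OPEN (8+1=9). Cumulative: 73
Frame 6: STRIKE. 10 + next two rolls (7+0) = 17. Cumulative: 90
Frame 7: OPEN (7+0=7). Cumulative: 97
Frame 8: SPARE (0+10=10). 10 + next roll (3) = 13. Cumulative: 110
Frame 9: SPARE (3+7=10). 10 + next roll (10) = 20. Cumulative: 130
Frame 10: STRIKE. Sum of all frame-10 rolls (10+6+4) = 20. Cumulative: 150

Answer: 20 31 46 64 73 90 97 110 130 150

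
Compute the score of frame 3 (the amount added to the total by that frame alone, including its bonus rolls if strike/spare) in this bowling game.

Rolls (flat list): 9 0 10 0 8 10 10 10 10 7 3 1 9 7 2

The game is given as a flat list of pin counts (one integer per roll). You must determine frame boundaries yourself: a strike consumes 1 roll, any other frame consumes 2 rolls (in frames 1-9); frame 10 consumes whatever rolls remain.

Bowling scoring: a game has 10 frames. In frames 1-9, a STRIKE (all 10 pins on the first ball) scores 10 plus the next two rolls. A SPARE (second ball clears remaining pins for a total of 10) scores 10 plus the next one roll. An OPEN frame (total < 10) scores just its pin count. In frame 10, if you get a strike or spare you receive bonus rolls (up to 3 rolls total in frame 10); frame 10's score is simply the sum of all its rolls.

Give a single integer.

Answer: 8

Derivation:
Frame 1: OPEN (9+0=9). Cumulative: 9
Frame 2: STRIKE. 10 + next two rolls (0+8) = 18. Cumulative: 27
Frame 3: OPEN (0+8=8). Cumulative: 35
Frame 4: STRIKE. 10 + next two rolls (10+10) = 30. Cumulative: 65
Frame 5: STRIKE. 10 + next two rolls (10+10) = 30. Cumulative: 95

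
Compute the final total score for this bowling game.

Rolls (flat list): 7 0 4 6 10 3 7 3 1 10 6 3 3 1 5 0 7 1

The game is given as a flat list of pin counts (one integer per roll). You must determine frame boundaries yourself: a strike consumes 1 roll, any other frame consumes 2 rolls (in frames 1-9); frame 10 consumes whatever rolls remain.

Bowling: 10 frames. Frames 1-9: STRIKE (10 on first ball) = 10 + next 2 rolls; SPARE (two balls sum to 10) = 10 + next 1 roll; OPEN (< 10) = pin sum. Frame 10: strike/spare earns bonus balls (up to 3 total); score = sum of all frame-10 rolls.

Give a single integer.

Answer: 109

Derivation:
Frame 1: OPEN (7+0=7). Cumulative: 7
Frame 2: SPARE (4+6=10). 10 + next roll (10) = 20. Cumulative: 27
Frame 3: STRIKE. 10 + next two rolls (3+7) = 20. Cumulative: 47
Frame 4: SPARE (3+7=10). 10 + next roll (3) = 13. Cumulative: 60
Frame 5: OPEN (3+1=4). Cumulative: 64
Frame 6: STRIKE. 10 + next two rolls (6+3) = 19. Cumulative: 83
Frame 7: OPEN (6+3=9). Cumulative: 92
Frame 8: OPEN (3+1=4). Cumulative: 96
Frame 9: OPEN (5+0=5). Cumulative: 101
Frame 10: OPEN. Sum of all frame-10 rolls (7+1) = 8. Cumulative: 109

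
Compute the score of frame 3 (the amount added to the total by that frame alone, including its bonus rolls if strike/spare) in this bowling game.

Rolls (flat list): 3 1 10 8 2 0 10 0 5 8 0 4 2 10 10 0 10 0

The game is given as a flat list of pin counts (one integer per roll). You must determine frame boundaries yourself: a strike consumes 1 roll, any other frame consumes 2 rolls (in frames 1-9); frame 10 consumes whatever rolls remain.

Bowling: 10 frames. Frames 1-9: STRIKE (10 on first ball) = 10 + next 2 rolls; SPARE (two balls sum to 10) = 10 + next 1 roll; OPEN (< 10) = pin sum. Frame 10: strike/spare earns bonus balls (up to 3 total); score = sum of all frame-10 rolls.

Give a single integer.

Frame 1: OPEN (3+1=4). Cumulative: 4
Frame 2: STRIKE. 10 + next two rolls (8+2) = 20. Cumulative: 24
Frame 3: SPARE (8+2=10). 10 + next roll (0) = 10. Cumulative: 34
Frame 4: SPARE (0+10=10). 10 + next roll (0) = 10. Cumulative: 44
Frame 5: OPEN (0+5=5). Cumulative: 49

Answer: 10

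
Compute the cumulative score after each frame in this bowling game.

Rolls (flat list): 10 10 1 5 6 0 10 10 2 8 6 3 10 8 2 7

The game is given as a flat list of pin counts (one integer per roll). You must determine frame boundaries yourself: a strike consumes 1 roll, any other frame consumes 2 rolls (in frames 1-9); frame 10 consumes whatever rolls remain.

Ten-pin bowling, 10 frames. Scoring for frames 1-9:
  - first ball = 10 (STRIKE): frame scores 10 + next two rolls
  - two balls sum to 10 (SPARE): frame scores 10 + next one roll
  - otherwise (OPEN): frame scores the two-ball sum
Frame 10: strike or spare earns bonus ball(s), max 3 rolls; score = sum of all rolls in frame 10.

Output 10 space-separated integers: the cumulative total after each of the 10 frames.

Frame 1: STRIKE. 10 + next two rolls (10+1) = 21. Cumulative: 21
Frame 2: STRIKE. 10 + next two rolls (1+5) = 16. Cumulative: 37
Frame 3: OPEN (1+5=6). Cumulative: 43
Frame 4: OPEN (6+0=6). Cumulative: 49
Frame 5: STRIKE. 10 + next two rolls (10+2) = 22. Cumulative: 71
Frame 6: STRIKE. 10 + next two rolls (2+8) = 20. Cumulative: 91
Frame 7: SPARE (2+8=10). 10 + next roll (6) = 16. Cumulative: 107
Frame 8: OPEN (6+3=9). Cumulative: 116
Frame 9: STRIKE. 10 + next two rolls (8+2) = 20. Cumulative: 136
Frame 10: SPARE. Sum of all frame-10 rolls (8+2+7) = 17. Cumulative: 153

Answer: 21 37 43 49 71 91 107 116 136 153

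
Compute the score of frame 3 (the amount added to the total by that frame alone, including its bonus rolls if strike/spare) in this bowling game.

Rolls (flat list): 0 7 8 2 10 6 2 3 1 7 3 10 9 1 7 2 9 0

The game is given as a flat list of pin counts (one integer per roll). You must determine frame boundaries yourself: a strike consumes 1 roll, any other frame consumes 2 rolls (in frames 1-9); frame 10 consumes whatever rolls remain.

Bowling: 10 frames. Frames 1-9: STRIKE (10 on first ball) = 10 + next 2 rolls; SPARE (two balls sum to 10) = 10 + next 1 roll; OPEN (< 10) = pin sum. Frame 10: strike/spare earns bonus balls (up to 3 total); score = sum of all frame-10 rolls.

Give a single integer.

Frame 1: OPEN (0+7=7). Cumulative: 7
Frame 2: SPARE (8+2=10). 10 + next roll (10) = 20. Cumulative: 27
Frame 3: STRIKE. 10 + next two rolls (6+2) = 18. Cumulative: 45
Frame 4: OPEN (6+2=8). Cumulative: 53
Frame 5: OPEN (3+1=4). Cumulative: 57

Answer: 18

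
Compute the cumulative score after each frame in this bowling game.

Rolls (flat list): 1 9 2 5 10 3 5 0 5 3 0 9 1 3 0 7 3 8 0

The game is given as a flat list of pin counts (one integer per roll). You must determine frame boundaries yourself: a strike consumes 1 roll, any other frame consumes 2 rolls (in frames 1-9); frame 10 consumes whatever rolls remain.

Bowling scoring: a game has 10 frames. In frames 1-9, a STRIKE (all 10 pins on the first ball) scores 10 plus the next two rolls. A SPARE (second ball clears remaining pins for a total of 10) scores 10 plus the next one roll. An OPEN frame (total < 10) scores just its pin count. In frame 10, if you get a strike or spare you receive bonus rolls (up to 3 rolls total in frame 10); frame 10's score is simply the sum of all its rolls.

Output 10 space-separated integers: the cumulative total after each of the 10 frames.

Answer: 12 19 37 45 50 53 66 69 87 95

Derivation:
Frame 1: SPARE (1+9=10). 10 + next roll (2) = 12. Cumulative: 12
Frame 2: OPEN (2+5=7). Cumulative: 19
Frame 3: STRIKE. 10 + next two rolls (3+5) = 18. Cumulative: 37
Frame 4: OPEN (3+5=8). Cumulative: 45
Frame 5: OPEN (0+5=5). Cumulative: 50
Frame 6: OPEN (3+0=3). Cumulative: 53
Frame 7: SPARE (9+1=10). 10 + next roll (3) = 13. Cumulative: 66
Frame 8: OPEN (3+0=3). Cumulative: 69
Frame 9: SPARE (7+3=10). 10 + next roll (8) = 18. Cumulative: 87
Frame 10: OPEN. Sum of all frame-10 rolls (8+0) = 8. Cumulative: 95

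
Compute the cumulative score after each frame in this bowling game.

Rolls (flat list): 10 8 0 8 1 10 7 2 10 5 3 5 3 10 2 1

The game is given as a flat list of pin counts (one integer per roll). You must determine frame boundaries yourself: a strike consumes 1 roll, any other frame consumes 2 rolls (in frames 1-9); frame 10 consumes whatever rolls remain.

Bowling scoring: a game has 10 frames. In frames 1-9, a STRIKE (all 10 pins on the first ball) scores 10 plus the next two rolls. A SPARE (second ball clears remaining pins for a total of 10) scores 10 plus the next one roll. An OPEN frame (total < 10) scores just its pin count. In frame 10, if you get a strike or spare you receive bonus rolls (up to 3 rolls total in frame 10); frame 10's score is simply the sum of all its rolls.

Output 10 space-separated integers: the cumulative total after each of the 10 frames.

Answer: 18 26 35 54 63 81 89 97 110 113

Derivation:
Frame 1: STRIKE. 10 + next two rolls (8+0) = 18. Cumulative: 18
Frame 2: OPEN (8+0=8). Cumulative: 26
Frame 3: OPEN (8+1=9). Cumulative: 35
Frame 4: STRIKE. 10 + next two rolls (7+2) = 19. Cumulative: 54
Frame 5: OPEN (7+2=9). Cumulative: 63
Frame 6: STRIKE. 10 + next two rolls (5+3) = 18. Cumulative: 81
Frame 7: OPEN (5+3=8). Cumulative: 89
Frame 8: OPEN (5+3=8). Cumulative: 97
Frame 9: STRIKE. 10 + next two rolls (2+1) = 13. Cumulative: 110
Frame 10: OPEN. Sum of all frame-10 rolls (2+1) = 3. Cumulative: 113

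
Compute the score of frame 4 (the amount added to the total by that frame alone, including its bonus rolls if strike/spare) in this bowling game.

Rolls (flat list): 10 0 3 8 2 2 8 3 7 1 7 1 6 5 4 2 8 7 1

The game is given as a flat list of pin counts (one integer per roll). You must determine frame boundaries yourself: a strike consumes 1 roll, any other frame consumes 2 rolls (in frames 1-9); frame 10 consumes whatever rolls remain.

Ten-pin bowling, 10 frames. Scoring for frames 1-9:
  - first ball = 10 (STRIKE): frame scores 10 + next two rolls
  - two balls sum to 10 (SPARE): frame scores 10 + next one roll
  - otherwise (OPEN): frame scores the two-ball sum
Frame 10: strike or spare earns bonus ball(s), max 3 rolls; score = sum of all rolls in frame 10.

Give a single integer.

Answer: 13

Derivation:
Frame 1: STRIKE. 10 + next two rolls (0+3) = 13. Cumulative: 13
Frame 2: OPEN (0+3=3). Cumulative: 16
Frame 3: SPARE (8+2=10). 10 + next roll (2) = 12. Cumulative: 28
Frame 4: SPARE (2+8=10). 10 + next roll (3) = 13. Cumulative: 41
Frame 5: SPARE (3+7=10). 10 + next roll (1) = 11. Cumulative: 52
Frame 6: OPEN (1+7=8). Cumulative: 60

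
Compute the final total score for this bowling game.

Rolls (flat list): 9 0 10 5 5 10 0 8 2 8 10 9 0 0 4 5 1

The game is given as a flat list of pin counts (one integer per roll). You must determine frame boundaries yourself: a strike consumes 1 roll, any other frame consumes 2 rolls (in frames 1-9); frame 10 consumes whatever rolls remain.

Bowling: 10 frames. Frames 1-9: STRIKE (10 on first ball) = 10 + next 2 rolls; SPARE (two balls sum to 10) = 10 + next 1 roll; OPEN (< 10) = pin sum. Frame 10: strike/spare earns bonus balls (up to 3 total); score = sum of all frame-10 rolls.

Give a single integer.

Answer: 133

Derivation:
Frame 1: OPEN (9+0=9). Cumulative: 9
Frame 2: STRIKE. 10 + next two rolls (5+5) = 20. Cumulative: 29
Frame 3: SPARE (5+5=10). 10 + next roll (10) = 20. Cumulative: 49
Frame 4: STRIKE. 10 + next two rolls (0+8) = 18. Cumulative: 67
Frame 5: OPEN (0+8=8). Cumulative: 75
Frame 6: SPARE (2+8=10). 10 + next roll (10) = 20. Cumulative: 95
Frame 7: STRIKE. 10 + next two rolls (9+0) = 19. Cumulative: 114
Frame 8: OPEN (9+0=9). Cumulative: 123
Frame 9: OPEN (0+4=4). Cumulative: 127
Frame 10: OPEN. Sum of all frame-10 rolls (5+1) = 6. Cumulative: 133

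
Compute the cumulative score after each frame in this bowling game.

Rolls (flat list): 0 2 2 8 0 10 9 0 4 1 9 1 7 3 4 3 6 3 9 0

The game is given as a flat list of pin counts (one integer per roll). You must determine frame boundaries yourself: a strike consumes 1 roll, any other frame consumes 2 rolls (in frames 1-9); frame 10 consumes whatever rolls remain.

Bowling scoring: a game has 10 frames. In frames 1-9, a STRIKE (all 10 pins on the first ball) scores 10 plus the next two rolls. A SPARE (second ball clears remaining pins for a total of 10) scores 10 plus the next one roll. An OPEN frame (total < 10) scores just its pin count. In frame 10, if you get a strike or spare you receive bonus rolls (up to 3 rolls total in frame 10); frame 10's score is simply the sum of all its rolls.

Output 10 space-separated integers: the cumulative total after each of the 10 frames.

Frame 1: OPEN (0+2=2). Cumulative: 2
Frame 2: SPARE (2+8=10). 10 + next roll (0) = 10. Cumulative: 12
Frame 3: SPARE (0+10=10). 10 + next roll (9) = 19. Cumulative: 31
Frame 4: OPEN (9+0=9). Cumulative: 40
Frame 5: OPEN (4+1=5). Cumulative: 45
Frame 6: SPARE (9+1=10). 10 + next roll (7) = 17. Cumulative: 62
Frame 7: SPARE (7+3=10). 10 + next roll (4) = 14. Cumulative: 76
Frame 8: OPEN (4+3=7). Cumulative: 83
Frame 9: OPEN (6+3=9). Cumulative: 92
Frame 10: OPEN. Sum of all frame-10 rolls (9+0) = 9. Cumulative: 101

Answer: 2 12 31 40 45 62 76 83 92 101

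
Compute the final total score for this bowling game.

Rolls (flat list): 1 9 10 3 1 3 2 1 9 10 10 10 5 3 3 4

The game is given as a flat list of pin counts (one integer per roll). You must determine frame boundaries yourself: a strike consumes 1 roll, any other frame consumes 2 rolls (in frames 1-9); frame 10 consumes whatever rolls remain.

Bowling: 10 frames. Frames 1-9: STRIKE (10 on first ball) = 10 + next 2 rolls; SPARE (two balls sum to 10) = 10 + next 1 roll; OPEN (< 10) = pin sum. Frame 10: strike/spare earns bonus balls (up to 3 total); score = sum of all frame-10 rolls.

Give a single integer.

Answer: 151

Derivation:
Frame 1: SPARE (1+9=10). 10 + next roll (10) = 20. Cumulative: 20
Frame 2: STRIKE. 10 + next two rolls (3+1) = 14. Cumulative: 34
Frame 3: OPEN (3+1=4). Cumulative: 38
Frame 4: OPEN (3+2=5). Cumulative: 43
Frame 5: SPARE (1+9=10). 10 + next roll (10) = 20. Cumulative: 63
Frame 6: STRIKE. 10 + next two rolls (10+10) = 30. Cumulative: 93
Frame 7: STRIKE. 10 + next two rolls (10+5) = 25. Cumulative: 118
Frame 8: STRIKE. 10 + next two rolls (5+3) = 18. Cumulative: 136
Frame 9: OPEN (5+3=8). Cumulative: 144
Frame 10: OPEN. Sum of all frame-10 rolls (3+4) = 7. Cumulative: 151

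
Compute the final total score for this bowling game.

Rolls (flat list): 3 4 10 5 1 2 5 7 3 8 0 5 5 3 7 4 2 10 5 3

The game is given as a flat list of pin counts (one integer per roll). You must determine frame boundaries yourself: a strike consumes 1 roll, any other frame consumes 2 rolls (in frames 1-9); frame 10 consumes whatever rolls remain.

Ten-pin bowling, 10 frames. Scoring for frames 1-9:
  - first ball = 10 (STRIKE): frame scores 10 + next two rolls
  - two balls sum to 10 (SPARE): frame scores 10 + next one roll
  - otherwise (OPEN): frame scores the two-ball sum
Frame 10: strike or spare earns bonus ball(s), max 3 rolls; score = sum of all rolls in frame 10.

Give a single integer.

Frame 1: OPEN (3+4=7). Cumulative: 7
Frame 2: STRIKE. 10 + next two rolls (5+1) = 16. Cumulative: 23
Frame 3: OPEN (5+1=6). Cumulative: 29
Frame 4: OPEN (2+5=7). Cumulative: 36
Frame 5: SPARE (7+3=10). 10 + next roll (8) = 18. Cumulative: 54
Frame 6: OPEN (8+0=8). Cumulative: 62
Frame 7: SPARE (5+5=10). 10 + next roll (3) = 13. Cumulative: 75
Frame 8: SPARE (3+7=10). 10 + next roll (4) = 14. Cumulative: 89
Frame 9: OPEN (4+2=6). Cumulative: 95
Frame 10: STRIKE. Sum of all frame-10 rolls (10+5+3) = 18. Cumulative: 113

Answer: 113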